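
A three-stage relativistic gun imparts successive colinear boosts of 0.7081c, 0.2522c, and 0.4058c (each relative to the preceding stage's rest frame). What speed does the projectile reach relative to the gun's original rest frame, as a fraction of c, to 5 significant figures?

u ≈ 0.91730c

Compose boost 2: (0.2522 + 0.7081)/(1 + 0.2522×0.7081) = 0.96030/1.178583 = 0.8147921
Compose boost 3: (0.4058 + 0.8147921)/(1 + 0.4058×0.8147921) = 1.220592/1.330643 = 0.91730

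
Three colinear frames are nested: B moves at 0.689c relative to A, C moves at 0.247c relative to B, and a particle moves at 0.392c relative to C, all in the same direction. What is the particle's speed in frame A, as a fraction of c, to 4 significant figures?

u ≈ 0.9074c

Compose boost 2: (0.247 + 0.689)/(1 + 0.247×0.689) = 0.9360/1.17018 = 0.799875
Compose boost 3: (0.392 + 0.799875)/(1 + 0.392×0.799875) = 1.19187/1.31355 = 0.9074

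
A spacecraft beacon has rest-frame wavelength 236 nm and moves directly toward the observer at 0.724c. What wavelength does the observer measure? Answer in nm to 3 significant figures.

λ_obs ≈ 94.4 nm

Relativistic Doppler: λ_obs = λ_src √((1−β)/(1+β))
= 236 × √(0.27600/1.7240) = 236 × 0.40012 = 94.4 nm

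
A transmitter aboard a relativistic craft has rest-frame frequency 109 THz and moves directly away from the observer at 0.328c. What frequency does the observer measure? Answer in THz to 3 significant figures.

f_obs ≈ 77.5 THz

Relativistic Doppler: f_obs = f_src √((1−β)/(1+β))
= 109 × √(0.67200/1.3280) = 109 × 0.71135 = 77.5 THz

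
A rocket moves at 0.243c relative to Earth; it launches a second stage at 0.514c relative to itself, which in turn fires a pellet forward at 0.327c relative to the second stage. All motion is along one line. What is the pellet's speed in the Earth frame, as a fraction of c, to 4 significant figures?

Compose boost 2: (0.514 + 0.243)/(1 + 0.514×0.243) = 0.7570/1.12490 = 0.672948
Compose boost 3: (0.327 + 0.672948)/(1 + 0.327×0.672948) = 0.999948/1.22005 = 0.8196

u ≈ 0.8196c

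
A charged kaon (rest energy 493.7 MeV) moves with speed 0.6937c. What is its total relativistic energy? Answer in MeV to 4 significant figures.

E ≈ 685.4 MeV

γ = 1/√(1 − 0.6937²) = 1.38838
E = γm₀c² = 1.38838 × 493.7 MeV = 685.4 MeV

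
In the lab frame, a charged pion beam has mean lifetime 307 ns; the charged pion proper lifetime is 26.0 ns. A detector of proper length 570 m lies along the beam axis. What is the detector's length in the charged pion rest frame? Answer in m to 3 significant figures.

Time dilation ⇒ γ = Δt/τ₀ = 307/26.0 = 11.808
Length contraction: L = L₀/γ = 570/11.808 = 48.3 m

L ≈ 48.3 m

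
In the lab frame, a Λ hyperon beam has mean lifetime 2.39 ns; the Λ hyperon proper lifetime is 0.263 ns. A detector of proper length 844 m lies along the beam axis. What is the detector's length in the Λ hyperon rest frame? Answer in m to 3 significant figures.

Time dilation ⇒ γ = Δt/τ₀ = 2.39/0.263 = 9.0875
Length contraction: L = L₀/γ = 844/9.0875 = 92.9 m

L ≈ 92.9 m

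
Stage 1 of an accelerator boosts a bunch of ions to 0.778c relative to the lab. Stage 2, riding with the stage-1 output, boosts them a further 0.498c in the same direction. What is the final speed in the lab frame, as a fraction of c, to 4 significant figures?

u ≈ 0.9197c

Compose boost 2: (0.498 + 0.778)/(1 + 0.498×0.778) = 1.276/1.38744 = 0.9197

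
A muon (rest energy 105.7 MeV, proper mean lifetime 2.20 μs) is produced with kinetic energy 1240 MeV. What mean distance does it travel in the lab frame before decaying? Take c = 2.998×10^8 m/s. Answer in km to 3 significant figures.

γ = 1 + K/(m₀c²) = 1 + 1240/105.7 = 12.731
β = √(1 − 1/γ²) = 0.99691
Dilated lifetime: γτ₀ = 12.731 × 2.20 μs = 28.009 μs
d = βc·γτ₀ = 0.99691 × (2.998×10^8 m/s) × 2.8009×10^-5 s = 8.37 km

d ≈ 8.37 km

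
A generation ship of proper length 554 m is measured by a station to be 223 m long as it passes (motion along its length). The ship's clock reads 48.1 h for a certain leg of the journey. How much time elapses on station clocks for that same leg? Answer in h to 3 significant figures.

Length contraction ⇒ γ = L₀/L = 554/223 = 2.4843
Time dilation: Δt = γτ₀ = 2.4843 × 48.1 h = 119 h

Δt ≈ 119 h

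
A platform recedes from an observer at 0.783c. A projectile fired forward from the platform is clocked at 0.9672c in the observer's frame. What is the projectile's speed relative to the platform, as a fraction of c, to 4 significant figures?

Inverse velocity addition: u' = (u − v)/(1 − uv/c²)
= (0.9672 − 0.783)/(1 − 0.9672×0.783) = 0.1842/0.242682 = 0.7590

u' ≈ 0.7590c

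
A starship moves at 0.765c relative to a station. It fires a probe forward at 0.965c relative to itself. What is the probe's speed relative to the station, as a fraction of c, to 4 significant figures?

Relativistic velocity addition: u = (u' + v)/(1 + u'v/c²)
= (0.965 + 0.765)/(1 + 0.965×0.765) = 1.730/1.73822 = 0.9953

u ≈ 0.9953c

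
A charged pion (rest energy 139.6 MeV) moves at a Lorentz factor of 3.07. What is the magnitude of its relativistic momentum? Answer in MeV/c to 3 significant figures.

p ≈ 405 MeV/c

β = √(1 − 1/γ²) = √(1 − 1/3.07²) = 0.94546
p = γβm₀c = 3.07 × 0.94546 × 139.6 MeV/c = 405 MeV/c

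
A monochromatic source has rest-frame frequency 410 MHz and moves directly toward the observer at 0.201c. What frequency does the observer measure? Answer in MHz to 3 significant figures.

f_obs ≈ 503 MHz

Relativistic Doppler: f_obs = f_src √((1+β)/(1−β))
= 410 × √(1.2010/0.79900) = 410 × 1.2260 = 503 MHz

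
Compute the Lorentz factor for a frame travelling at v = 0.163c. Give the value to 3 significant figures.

γ ≈ 1.01

γ = 1/√(1 − β²) = 1/√(1 − 0.163²) = 1/√(0.97343) = 1.01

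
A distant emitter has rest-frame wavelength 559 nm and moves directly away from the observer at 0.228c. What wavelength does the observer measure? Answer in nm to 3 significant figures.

λ_obs ≈ 705 nm

Relativistic Doppler: λ_obs = λ_src √((1+β)/(1−β))
= 559 × √(1.2280/0.77200) = 559 × 1.2612 = 705 nm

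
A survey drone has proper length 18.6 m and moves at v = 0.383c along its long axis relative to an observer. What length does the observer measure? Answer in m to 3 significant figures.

L ≈ 17.2 m

γ = 1/√(1 − 0.383²) = 1.0825
Length contraction: L = L₀/γ = 18.6/1.0825 = 17.2 m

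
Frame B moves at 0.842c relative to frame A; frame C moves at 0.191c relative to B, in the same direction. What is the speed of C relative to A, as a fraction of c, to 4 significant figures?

u ≈ 0.8899c

Compose boost 2: (0.191 + 0.842)/(1 + 0.191×0.842) = 1.033/1.16082 = 0.8899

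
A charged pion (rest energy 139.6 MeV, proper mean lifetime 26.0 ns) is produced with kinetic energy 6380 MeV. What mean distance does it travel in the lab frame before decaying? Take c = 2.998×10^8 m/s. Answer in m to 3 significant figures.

d ≈ 364 m

γ = 1 + K/(m₀c²) = 1 + 6380/139.6 = 46.702
β = √(1 − 1/γ²) = 0.99977
Dilated lifetime: γτ₀ = 46.702 × 26.0 ns = 1214.3 ns
d = βc·γτ₀ = 0.99977 × (2.998×10^8 m/s) × 1.2143×10^-6 s = 364 m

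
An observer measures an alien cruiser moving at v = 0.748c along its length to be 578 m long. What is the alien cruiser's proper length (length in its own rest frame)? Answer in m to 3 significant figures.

L₀ ≈ 871 m

γ = 1/√(1 − 0.748²) = 1.5067
L₀ = γL = 1.5067 × 578 = 871 m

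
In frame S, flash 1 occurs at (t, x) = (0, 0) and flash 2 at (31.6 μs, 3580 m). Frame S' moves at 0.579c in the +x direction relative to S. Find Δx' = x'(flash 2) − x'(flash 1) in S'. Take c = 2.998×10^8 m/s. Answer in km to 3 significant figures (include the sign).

γ = 1/√(1 − 0.579²) = 1.2265
Δx' = γ(Δx − vΔt) = 1.2265 × (3580 m − 0.579×(2.998×10^8 m/s)×31.6×10^-6 s)
= 1.2265 × (-1905.3 m) = -2.34 km

Δx' ≈ -2.34 km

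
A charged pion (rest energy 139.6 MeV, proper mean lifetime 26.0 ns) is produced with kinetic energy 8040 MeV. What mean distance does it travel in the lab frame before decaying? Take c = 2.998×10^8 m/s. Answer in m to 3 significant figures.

γ = 1 + K/(m₀c²) = 1 + 8040/139.6 = 58.593
β = √(1 − 1/γ²) = 0.99985
Dilated lifetime: γτ₀ = 58.593 × 26.0 ns = 1523.4 ns
d = βc·γτ₀ = 0.99985 × (2.998×10^8 m/s) × 1.5234×10^-6 s = 457 m

d ≈ 457 m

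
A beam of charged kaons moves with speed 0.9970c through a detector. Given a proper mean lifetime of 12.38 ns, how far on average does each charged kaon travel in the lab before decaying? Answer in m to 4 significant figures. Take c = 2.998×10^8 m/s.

γ = 1/√(1 − 0.9970²) = 12.9196
Dilated lifetime: Δt = γτ₀ = 12.9196 × 12.38 ns = 159.945 ns
d = vΔt = 0.9970c × 159.945 ns = 2.98901×10^8 m/s × 1.59945×10^-7 s = 47.81 m

d ≈ 47.81 m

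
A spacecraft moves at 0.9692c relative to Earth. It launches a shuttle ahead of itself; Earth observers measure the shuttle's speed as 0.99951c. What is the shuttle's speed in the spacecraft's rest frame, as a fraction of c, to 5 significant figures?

u' ≈ 0.96915c

Inverse velocity addition: u' = (u − v)/(1 − uv/c²)
= (0.99951 − 0.9692)/(1 − 0.99951×0.9692) = 0.030310/0.03127491 = 0.96915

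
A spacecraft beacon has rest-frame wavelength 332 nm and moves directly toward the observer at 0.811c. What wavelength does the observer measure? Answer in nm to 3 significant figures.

λ_obs ≈ 107 nm

Relativistic Doppler: λ_obs = λ_src √((1−β)/(1+β))
= 332 × √(0.18900/1.8110) = 332 × 0.32305 = 107 nm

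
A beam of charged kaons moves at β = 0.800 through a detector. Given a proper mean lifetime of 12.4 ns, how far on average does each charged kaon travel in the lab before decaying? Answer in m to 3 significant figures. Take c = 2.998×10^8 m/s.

d ≈ 4.96 m

γ = 1/√(1 − 0.800²) = 1.6667
Dilated lifetime: Δt = γτ₀ = 1.6667 × 12.4 ns = 20.667 ns
d = vΔt = 0.800c × 20.667 ns = 2.3984×10^8 m/s × 2.0667×10^-8 s = 4.96 m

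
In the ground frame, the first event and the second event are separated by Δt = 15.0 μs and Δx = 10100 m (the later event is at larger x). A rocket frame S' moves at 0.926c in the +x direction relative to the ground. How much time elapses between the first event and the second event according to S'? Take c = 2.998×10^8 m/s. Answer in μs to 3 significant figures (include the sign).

Δt' ≈ -42.9 μs

γ = 1/√(1 − 0.926²) = 2.6488
Δt' = γ(Δt − vΔx/c²) = 2.6488 × (15.0 μs − 0.926×10100 m / (2.998×10^8 m/s))
= 2.6488 × (-16.196 μs) = -42.9 μs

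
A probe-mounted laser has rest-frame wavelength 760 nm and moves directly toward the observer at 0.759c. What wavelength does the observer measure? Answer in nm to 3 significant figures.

λ_obs ≈ 281 nm

Relativistic Doppler: λ_obs = λ_src √((1−β)/(1+β))
= 760 × √(0.24100/1.7590) = 760 × 0.37015 = 281 nm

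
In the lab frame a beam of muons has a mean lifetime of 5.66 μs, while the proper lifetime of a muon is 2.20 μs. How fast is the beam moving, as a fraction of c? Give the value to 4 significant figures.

γ = Δt/τ₀ = 5.66/2.20 = 2.57273
β = √(1 − 1/γ²) = √(1 − 1/2.57273²) = 0.9214

β ≈ 0.9214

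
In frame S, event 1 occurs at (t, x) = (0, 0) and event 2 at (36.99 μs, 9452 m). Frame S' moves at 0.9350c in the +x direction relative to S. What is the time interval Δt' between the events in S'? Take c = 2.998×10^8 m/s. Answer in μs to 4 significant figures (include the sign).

γ = 1/√(1 − 0.9350²) = 2.81970
Δt' = γ(Δt − vΔx/c²) = 2.81970 × (36.99 μs − 0.9350×9452 m / (2.998×10^8 m/s))
= 2.81970 × (7.51161 μs) = 21.18 μs

Δt' ≈ 21.18 μs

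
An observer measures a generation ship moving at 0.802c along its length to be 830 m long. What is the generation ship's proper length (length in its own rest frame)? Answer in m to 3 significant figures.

L₀ ≈ 1390 m

γ = 1/√(1 − 0.802²) = 1.6741
L₀ = γL = 1.6741 × 830 = 1390 m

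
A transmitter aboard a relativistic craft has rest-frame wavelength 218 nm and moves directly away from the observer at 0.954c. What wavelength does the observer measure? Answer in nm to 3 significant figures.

Relativistic Doppler: λ_obs = λ_src √((1+β)/(1−β))
= 218 × √(1.9540/0.046000) = 218 × 6.5175 = 1420 nm

λ_obs ≈ 1420 nm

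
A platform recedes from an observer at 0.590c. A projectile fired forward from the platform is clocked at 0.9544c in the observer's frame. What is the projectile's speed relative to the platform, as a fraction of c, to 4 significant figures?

u' ≈ 0.8341c

Inverse velocity addition: u' = (u − v)/(1 − uv/c²)
= (0.9544 − 0.590)/(1 − 0.9544×0.590) = 0.3644/0.436904 = 0.8341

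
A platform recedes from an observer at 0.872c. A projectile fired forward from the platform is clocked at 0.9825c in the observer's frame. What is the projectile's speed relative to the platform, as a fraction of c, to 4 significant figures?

Inverse velocity addition: u' = (u − v)/(1 − uv/c²)
= (0.9825 − 0.872)/(1 − 0.9825×0.872) = 0.1105/0.143260 = 0.7713

u' ≈ 0.7713c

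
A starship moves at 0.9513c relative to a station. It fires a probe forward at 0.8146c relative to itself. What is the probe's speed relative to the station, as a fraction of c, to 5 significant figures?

Relativistic velocity addition: u = (u' + v)/(1 + u'v/c²)
= (0.8146 + 0.9513)/(1 + 0.8146×0.9513) = 1.7659/1.774929 = 0.99491

u ≈ 0.99491c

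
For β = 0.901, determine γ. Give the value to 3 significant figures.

γ ≈ 2.31

γ = 1/√(1 − β²) = 1/√(1 − 0.901²) = 1/√(0.18820) = 2.31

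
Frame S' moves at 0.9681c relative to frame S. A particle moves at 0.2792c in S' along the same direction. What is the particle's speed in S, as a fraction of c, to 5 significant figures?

Relativistic velocity addition: u = (u' + v)/(1 + u'v/c²)
= (0.2792 + 0.9681)/(1 + 0.2792×0.9681) = 1.2473/1.270294 = 0.98190

u ≈ 0.98190c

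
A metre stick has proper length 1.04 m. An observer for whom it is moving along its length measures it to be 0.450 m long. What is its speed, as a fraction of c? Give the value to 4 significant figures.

γ = L₀/L = 1.04/0.450 = 2.31111
β = √(1 − 1/γ²) = 0.9015

β ≈ 0.9015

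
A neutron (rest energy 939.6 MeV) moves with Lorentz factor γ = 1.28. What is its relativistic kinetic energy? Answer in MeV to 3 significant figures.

K ≈ 263 MeV

γ = 1.28 (given)
K = (γ − 1)m₀c² = (1.28 − 1) × 939.6 MeV = 0.28000 × 939.6 MeV = 263 MeV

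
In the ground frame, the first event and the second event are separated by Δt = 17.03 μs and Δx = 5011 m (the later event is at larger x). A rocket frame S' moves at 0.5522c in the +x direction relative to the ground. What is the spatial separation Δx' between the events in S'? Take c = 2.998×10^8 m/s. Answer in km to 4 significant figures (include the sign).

γ = 1/√(1 − 0.5522²) = 1.19946
Δx' = γ(Δx − vΔt) = 1.19946 × (5011 m − 0.5522×(2.998×10^8 m/s)×17.03×10^-6 s)
= 1.19946 × (2191.69 m) = 2.629 km

Δx' ≈ 2.629 km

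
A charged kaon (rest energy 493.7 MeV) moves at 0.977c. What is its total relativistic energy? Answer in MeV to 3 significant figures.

E ≈ 2320 MeV

γ = 1/√(1 − 0.977²) = 4.6896
E = γm₀c² = 4.6896 × 493.7 MeV = 2320 MeV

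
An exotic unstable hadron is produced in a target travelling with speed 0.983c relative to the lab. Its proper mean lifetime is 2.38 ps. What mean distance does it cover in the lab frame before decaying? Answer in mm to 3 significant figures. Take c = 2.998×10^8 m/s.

d ≈ 3.82 mm

γ = 1/√(1 − 0.983²) = 5.4465
Dilated lifetime: Δt = γτ₀ = 5.4465 × 2.38 ps = 12.963 ps
d = vΔt = 0.983c × 12.963 ps = 2.9470×10^8 m/s × 1.2963×10^-11 s = 3.82 mm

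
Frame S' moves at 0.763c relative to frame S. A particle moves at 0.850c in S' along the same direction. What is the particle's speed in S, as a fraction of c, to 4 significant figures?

u ≈ 0.9784c

Relativistic velocity addition: u = (u' + v)/(1 + u'v/c²)
= (0.850 + 0.763)/(1 + 0.850×0.763) = 1.613/1.64855 = 0.9784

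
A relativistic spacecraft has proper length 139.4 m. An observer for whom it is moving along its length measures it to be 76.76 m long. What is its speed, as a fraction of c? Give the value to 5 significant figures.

β ≈ 0.83474

γ = L₀/L = 139.4/76.76 = 1.816050
β = √(1 − 1/γ²) = 0.83474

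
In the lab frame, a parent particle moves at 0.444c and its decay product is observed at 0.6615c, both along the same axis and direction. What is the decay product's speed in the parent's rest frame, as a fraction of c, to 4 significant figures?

u' ≈ 0.3079c

Inverse velocity addition: u' = (u − v)/(1 − uv/c²)
= (0.6615 − 0.444)/(1 − 0.6615×0.444) = 0.2175/0.706294 = 0.3079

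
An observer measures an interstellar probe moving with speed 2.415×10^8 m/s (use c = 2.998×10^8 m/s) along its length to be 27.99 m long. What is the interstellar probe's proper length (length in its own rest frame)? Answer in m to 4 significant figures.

β = v/c = 2.415×10^8 / 2.998×10^8 = 0.805537
γ = 1/√(1 − 0.805537²) = 1.68763
L₀ = γL = 1.68763 × 27.99 = 47.24 m

L₀ ≈ 47.24 m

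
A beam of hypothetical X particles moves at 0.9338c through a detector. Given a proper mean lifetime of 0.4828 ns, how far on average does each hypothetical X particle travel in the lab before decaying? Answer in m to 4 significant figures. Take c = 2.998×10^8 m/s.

γ = 1/√(1 − 0.9338²) = 2.79489
Dilated lifetime: Δt = γτ₀ = 2.79489 × 0.4828 ns = 1.34937 ns
d = vΔt = 0.9338c × 1.34937 ns = 2.79953×10^8 m/s × 1.34937×10^-9 s = 0.3778 m

d ≈ 0.3778 m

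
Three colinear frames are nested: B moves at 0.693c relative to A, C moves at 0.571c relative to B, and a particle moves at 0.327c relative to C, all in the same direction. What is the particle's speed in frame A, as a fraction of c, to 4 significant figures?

Compose boost 2: (0.571 + 0.693)/(1 + 0.571×0.693) = 1.264/1.39570 = 0.905637
Compose boost 3: (0.327 + 0.905637)/(1 + 0.327×0.905637) = 1.23264/1.29614 = 0.9510

u ≈ 0.9510c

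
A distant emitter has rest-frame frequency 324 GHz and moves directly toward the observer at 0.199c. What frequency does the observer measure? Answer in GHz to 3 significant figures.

f_obs ≈ 396 GHz

Relativistic Doppler: f_obs = f_src √((1+β)/(1−β))
= 324 × √(1.1990/0.80100) = 324 × 1.2235 = 396 GHz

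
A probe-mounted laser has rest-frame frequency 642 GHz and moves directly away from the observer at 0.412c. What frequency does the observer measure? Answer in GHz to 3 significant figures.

f_obs ≈ 414 GHz

Relativistic Doppler: f_obs = f_src √((1−β)/(1+β))
= 642 × √(0.58800/1.4120) = 642 × 0.64531 = 414 GHz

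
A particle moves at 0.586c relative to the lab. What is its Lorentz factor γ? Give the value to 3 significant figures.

γ ≈ 1.23

γ = 1/√(1 − β²) = 1/√(1 − 0.586²) = 1/√(0.65660) = 1.23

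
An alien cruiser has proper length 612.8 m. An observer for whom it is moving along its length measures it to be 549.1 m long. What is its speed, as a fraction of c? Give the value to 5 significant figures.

β ≈ 0.44395

γ = L₀/L = 612.8/549.1 = 1.116008
β = √(1 − 1/γ²) = 0.44395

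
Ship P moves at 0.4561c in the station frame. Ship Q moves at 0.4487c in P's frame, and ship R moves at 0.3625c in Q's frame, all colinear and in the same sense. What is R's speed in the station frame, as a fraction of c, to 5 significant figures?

u ≈ 0.87528c

Compose boost 2: (0.4487 + 0.4561)/(1 + 0.4487×0.4561) = 0.90480/1.204652 = 0.7510882
Compose boost 3: (0.3625 + 0.7510882)/(1 + 0.3625×0.7510882) = 1.113588/1.272269 = 0.87528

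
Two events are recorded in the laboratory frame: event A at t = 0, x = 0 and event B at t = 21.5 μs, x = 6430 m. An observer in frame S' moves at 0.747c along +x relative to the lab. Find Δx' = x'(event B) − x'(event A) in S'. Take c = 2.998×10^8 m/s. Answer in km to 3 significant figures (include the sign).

Δx' ≈ 2.43 km

γ = 1/√(1 − 0.747²) = 1.5042
Δx' = γ(Δx − vΔt) = 1.5042 × (6430 m − 0.747×(2.998×10^8 m/s)×21.5×10^-6 s)
= 1.5042 × (1615.1 m) = 2.43 km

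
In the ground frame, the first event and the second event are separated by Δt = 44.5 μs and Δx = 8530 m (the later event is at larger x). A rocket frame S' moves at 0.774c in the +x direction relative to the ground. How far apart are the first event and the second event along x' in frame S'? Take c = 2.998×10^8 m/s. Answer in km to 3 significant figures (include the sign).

Δx' ≈ -2.84 km

γ = 1/√(1 − 0.774²) = 1.5793
Δx' = γ(Δx − vΔt) = 1.5793 × (8530 m − 0.774×(2.998×10^8 m/s)×44.5×10^-6 s)
= 1.5793 × (-1796.0 m) = -2.84 km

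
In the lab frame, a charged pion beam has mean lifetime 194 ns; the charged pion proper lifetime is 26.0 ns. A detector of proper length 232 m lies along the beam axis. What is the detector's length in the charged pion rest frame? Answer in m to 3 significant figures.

L ≈ 31.1 m

Time dilation ⇒ γ = Δt/τ₀ = 194/26.0 = 7.4615
Length contraction: L = L₀/γ = 232/7.4615 = 31.1 m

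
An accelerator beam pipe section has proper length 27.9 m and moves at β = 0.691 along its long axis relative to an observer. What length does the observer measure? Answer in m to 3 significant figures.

L ≈ 20.2 m

γ = 1/√(1 − 0.691²) = 1.3834
Length contraction: L = L₀/γ = 27.9/1.3834 = 20.2 m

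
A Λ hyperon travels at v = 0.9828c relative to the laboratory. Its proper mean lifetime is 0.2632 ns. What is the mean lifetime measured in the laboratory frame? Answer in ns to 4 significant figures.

Δt ≈ 1.425 ns

γ = 1/√(1 − 0.9828²) = 5.41497
Time dilation: Δt = γτ₀ = 5.41497 × 0.2632 ns = 1.425 ns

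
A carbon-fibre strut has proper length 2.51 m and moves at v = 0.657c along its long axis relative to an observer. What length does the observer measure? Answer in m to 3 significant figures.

L ≈ 1.89 m

γ = 1/√(1 − 0.657²) = 1.3265
Length contraction: L = L₀/γ = 2.51/1.3265 = 1.89 m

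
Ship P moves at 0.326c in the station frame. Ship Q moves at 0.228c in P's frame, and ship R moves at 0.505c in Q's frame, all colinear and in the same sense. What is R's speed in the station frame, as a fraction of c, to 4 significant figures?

Compose boost 2: (0.228 + 0.326)/(1 + 0.228×0.326) = 0.5540/1.07433 = 0.515671
Compose boost 3: (0.505 + 0.515671)/(1 + 0.505×0.515671) = 1.02067/1.26041 = 0.8098

u ≈ 0.8098c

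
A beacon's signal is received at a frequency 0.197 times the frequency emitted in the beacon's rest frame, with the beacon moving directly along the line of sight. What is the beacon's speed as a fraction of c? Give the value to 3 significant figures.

β ≈ 0.925

f_obs/f_src = √((1−β)/(1+β)) = 0.197  ⇒  (1−β)/(1+β) = 0.038809
β = |1 − D²|/(1 + D²) = |1 − 0.038809|/(1 + 0.038809) = 0.925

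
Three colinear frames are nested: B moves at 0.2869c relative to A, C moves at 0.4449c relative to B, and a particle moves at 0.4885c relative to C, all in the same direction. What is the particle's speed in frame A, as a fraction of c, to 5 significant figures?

Compose boost 2: (0.4449 + 0.2869)/(1 + 0.4449×0.2869) = 0.73180/1.127642 = 0.6489649
Compose boost 3: (0.4885 + 0.6489649)/(1 + 0.4885×0.6489649) = 1.137465/1.317019 = 0.86367

u ≈ 0.86367c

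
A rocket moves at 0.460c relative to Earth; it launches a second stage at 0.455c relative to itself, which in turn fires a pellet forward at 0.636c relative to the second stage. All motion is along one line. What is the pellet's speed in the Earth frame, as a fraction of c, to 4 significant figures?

u ≈ 0.9402c

Compose boost 2: (0.455 + 0.460)/(1 + 0.455×0.460) = 0.9150/1.20930 = 0.756636
Compose boost 3: (0.636 + 0.756636)/(1 + 0.636×0.756636) = 1.39264/1.48122 = 0.9402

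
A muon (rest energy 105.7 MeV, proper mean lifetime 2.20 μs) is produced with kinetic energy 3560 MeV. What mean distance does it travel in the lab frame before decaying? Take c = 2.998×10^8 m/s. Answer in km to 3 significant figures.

d ≈ 22.9 km

γ = 1 + K/(m₀c²) = 1 + 3560/105.7 = 34.680
β = √(1 − 1/γ²) = 0.99958
Dilated lifetime: γτ₀ = 34.680 × 2.20 μs = 76.296 μs
d = βc·γτ₀ = 0.99958 × (2.998×10^8 m/s) × 7.6296×10^-5 s = 22.9 km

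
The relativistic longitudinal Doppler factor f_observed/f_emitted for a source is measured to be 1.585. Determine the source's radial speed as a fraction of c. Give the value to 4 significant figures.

f_obs/f_src = √((1+β)/(1−β)) = 1.585  ⇒  (1+β)/(1−β) = 2.51222
β = |1 − D²|/(1 + D²) = |1 − 2.51222|/(1 + 2.51222) = 0.4306

β ≈ 0.4306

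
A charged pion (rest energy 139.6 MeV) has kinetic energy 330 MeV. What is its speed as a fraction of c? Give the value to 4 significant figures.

β ≈ 0.9548

γ = 1 + K/(m₀c²) = 1 + 330/139.6 = 3.36390
β = √(1 − 1/γ²) = 0.9548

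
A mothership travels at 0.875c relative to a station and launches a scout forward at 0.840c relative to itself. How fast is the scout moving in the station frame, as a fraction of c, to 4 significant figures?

Compose boost 2: (0.840 + 0.875)/(1 + 0.840×0.875) = 1.715/1.73500 = 0.9885

u ≈ 0.9885c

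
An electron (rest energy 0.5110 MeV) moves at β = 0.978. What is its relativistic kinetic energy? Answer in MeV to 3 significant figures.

K ≈ 1.94 MeV

γ = 1/√(1 − 0.978²) = 4.7938
K = (γ − 1)m₀c² = (4.7938 − 1) × 0.5110 MeV = 3.7938 × 0.5110 MeV = 1.94 MeV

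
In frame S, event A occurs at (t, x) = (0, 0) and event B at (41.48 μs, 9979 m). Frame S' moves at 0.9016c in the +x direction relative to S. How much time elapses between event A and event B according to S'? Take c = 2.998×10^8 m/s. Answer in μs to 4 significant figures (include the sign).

Δt' ≈ 26.52 μs

γ = 1/√(1 − 0.9016²) = 2.31176
Δt' = γ(Δt − vΔx/c²) = 2.31176 × (41.48 μs − 0.9016×9979 m / (2.998×10^8 m/s))
= 2.31176 × (11.4698 μs) = 26.52 μs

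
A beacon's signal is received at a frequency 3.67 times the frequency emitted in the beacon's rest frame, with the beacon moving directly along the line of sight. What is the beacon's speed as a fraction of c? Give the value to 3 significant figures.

β ≈ 0.862

f_obs/f_src = √((1+β)/(1−β)) = 3.67  ⇒  (1+β)/(1−β) = 13.469
β = |1 − D²|/(1 + D²) = |1 − 13.469|/(1 + 13.469) = 0.862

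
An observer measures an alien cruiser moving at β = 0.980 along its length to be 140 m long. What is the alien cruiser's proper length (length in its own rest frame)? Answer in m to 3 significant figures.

γ = 1/√(1 − 0.980²) = 5.0252
L₀ = γL = 5.0252 × 140 = 704 m

L₀ ≈ 704 m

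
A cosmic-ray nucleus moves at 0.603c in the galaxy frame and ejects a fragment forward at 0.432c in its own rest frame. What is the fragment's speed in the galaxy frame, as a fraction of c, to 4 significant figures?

Compose boost 2: (0.432 + 0.603)/(1 + 0.432×0.603) = 1.035/1.26050 = 0.8211

u ≈ 0.8211c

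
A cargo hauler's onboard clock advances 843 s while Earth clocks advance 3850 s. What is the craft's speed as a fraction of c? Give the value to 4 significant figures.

β ≈ 0.9757

γ = Δt/τ₀ = 3850/843 = 4.56702
β = √(1 − 1/γ²) = √(1 − 1/4.56702²) = 0.9757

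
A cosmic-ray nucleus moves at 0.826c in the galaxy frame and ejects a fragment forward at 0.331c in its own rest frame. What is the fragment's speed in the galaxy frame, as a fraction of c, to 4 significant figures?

u ≈ 0.9086c

Compose boost 2: (0.331 + 0.826)/(1 + 0.331×0.826) = 1.157/1.27341 = 0.9086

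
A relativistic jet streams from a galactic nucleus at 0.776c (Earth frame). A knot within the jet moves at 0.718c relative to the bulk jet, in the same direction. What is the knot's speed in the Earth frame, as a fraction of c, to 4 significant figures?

u ≈ 0.9594c

Relativistic velocity addition: u = (u' + v)/(1 + u'v/c²)
= (0.718 + 0.776)/(1 + 0.718×0.776) = 1.494/1.55717 = 0.9594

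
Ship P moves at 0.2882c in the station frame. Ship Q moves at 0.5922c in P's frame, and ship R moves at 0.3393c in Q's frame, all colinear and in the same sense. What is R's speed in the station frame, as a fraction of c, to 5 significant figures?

u ≈ 0.86948c

Compose boost 2: (0.5922 + 0.2882)/(1 + 0.5922×0.2882) = 0.88040/1.170672 = 0.7520467
Compose boost 3: (0.3393 + 0.7520467)/(1 + 0.3393×0.7520467) = 1.091347/1.255169 = 0.86948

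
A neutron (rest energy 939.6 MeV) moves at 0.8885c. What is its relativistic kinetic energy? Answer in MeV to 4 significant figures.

K ≈ 1108 MeV

γ = 1/√(1 − 0.8885²) = 2.17924
K = (γ − 1)m₀c² = (2.17924 − 1) × 939.6 MeV = 1.17924 × 939.6 MeV = 1108 MeV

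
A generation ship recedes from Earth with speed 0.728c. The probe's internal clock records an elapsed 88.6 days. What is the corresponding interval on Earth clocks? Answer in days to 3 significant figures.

Δt ≈ 129 days

γ = 1/√(1 − 0.728²) = 1.4586
Time dilation: Δt = γτ₀ = 1.4586 × 88.6 days = 129 days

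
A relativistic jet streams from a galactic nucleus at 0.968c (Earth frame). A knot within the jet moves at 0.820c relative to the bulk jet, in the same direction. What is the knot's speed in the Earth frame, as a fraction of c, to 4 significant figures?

u ≈ 0.9968c

Relativistic velocity addition: u = (u' + v)/(1 + u'v/c²)
= (0.820 + 0.968)/(1 + 0.820×0.968) = 1.788/1.79376 = 0.9968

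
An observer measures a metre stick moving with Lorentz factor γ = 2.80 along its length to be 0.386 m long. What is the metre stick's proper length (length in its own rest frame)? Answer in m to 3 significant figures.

γ = 2.80 (given)
L₀ = γL = 2.80 × 0.386 = 1.08 m

L₀ ≈ 1.08 m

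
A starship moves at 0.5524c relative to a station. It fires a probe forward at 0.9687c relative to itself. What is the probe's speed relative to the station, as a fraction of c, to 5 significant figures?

u ≈ 0.99087c

Relativistic velocity addition: u = (u' + v)/(1 + u'v/c²)
= (0.9687 + 0.5524)/(1 + 0.9687×0.5524) = 1.5211/1.535110 = 0.99087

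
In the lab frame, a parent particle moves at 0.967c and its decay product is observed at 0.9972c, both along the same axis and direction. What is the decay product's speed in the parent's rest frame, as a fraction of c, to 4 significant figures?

Inverse velocity addition: u' = (u − v)/(1 − uv/c²)
= (0.9972 − 0.967)/(1 − 0.9972×0.967) = 0.03020/0.0357076 = 0.8458

u' ≈ 0.8458c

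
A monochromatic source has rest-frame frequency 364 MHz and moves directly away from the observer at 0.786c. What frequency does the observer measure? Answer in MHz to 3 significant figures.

f_obs ≈ 126 MHz

Relativistic Doppler: f_obs = f_src √((1−β)/(1+β))
= 364 × √(0.21400/1.7860) = 364 × 0.34615 = 126 MHz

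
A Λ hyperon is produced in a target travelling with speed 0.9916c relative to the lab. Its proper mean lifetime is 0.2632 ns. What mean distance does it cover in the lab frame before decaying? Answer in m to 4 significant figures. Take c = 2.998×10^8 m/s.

γ = 1/√(1 − 0.9916²) = 7.73142
Dilated lifetime: Δt = γτ₀ = 7.73142 × 0.2632 ns = 2.03491 ns
d = vΔt = 0.9916c × 2.03491 ns = 2.97282×10^8 m/s × 2.03491×10^-9 s = 0.6049 m

d ≈ 0.6049 m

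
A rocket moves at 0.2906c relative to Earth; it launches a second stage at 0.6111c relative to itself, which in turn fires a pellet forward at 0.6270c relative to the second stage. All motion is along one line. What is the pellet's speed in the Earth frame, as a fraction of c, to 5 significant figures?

Compose boost 2: (0.6111 + 0.2906)/(1 + 0.6111×0.2906) = 0.90170/1.177586 = 0.7657192
Compose boost 3: (0.6270 + 0.7657192)/(1 + 0.6270×0.7657192) = 1.392719/1.480106 = 0.94096

u ≈ 0.94096c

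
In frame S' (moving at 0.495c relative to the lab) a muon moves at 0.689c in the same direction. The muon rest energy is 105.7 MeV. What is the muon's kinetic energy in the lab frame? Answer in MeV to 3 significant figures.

u_lab = (0.689 + 0.495)/(1 + 0.689×0.495) = 0.882887
γ = 1/√(1 − 0.882887²) = 2.1295
K = (γ − 1)m₀c² = (2.1295 − 1) × 105.7 = 1.1295 × 105.7 = 119 MeV

K ≈ 119 MeV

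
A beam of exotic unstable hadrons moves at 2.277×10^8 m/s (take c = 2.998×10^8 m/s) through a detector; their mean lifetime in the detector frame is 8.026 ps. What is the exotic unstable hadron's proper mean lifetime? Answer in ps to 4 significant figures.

τ₀ ≈ 5.221 ps

β = v/c = 2.277×10^8 / 2.998×10^8 = 0.759506
γ = 1/√(1 − 0.759506²) = 1.53728
Proper time: τ₀ = Δt/γ = 8.026/1.53728 = 5.221 ps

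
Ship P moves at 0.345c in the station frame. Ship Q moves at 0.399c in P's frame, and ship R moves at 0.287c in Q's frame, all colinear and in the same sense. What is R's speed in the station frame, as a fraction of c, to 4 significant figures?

Compose boost 2: (0.399 + 0.345)/(1 + 0.399×0.345) = 0.7440/1.13766 = 0.653977
Compose boost 3: (0.287 + 0.653977)/(1 + 0.287×0.653977) = 0.940977/1.18769 = 0.7923

u ≈ 0.7923c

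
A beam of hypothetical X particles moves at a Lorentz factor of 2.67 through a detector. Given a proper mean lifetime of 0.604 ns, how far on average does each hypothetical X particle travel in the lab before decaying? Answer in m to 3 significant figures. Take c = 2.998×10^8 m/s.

d ≈ 0.448 m

β = √(1 − 1/γ²) = √(1 − 1/2.67²) = 0.92721
Dilated lifetime: Δt = γτ₀ = 2.67 × 0.604 ns = 1.6127 ns
d = vΔt = 0.92721c × 1.6127 ns = 2.7798×10^8 m/s × 1.6127×10^-9 s = 0.448 m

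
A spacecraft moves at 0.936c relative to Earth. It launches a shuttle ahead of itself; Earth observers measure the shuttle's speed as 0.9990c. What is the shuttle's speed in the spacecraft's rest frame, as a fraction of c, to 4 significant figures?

u' ≈ 0.9702c

Inverse velocity addition: u' = (u − v)/(1 − uv/c²)
= (0.9990 − 0.936)/(1 − 0.9990×0.936) = 0.06300/0.0649360 = 0.9702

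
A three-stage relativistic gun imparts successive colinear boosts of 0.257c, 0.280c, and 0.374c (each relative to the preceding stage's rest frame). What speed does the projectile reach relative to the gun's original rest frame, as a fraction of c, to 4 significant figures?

u ≈ 0.7369c

Compose boost 2: (0.280 + 0.257)/(1 + 0.280×0.257) = 0.5370/1.07196 = 0.500952
Compose boost 3: (0.374 + 0.500952)/(1 + 0.374×0.500952) = 0.874952/1.18736 = 0.7369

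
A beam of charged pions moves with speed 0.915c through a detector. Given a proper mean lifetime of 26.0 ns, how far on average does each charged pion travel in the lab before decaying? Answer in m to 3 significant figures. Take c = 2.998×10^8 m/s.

d ≈ 17.7 m

γ = 1/√(1 − 0.915²) = 2.4786
Dilated lifetime: Δt = γτ₀ = 2.4786 × 26.0 ns = 64.444 ns
d = vΔt = 0.915c × 64.444 ns = 2.7432×10^8 m/s × 6.4444×10^-8 s = 17.7 m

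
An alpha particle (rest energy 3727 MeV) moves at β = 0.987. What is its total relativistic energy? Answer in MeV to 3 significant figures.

E ≈ 23200 MeV

γ = 1/√(1 − 0.987²) = 6.2220
E = γm₀c² = 6.2220 × 3727 MeV = 23200 MeV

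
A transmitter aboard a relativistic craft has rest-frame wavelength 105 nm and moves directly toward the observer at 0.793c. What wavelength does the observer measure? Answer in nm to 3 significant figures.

Relativistic Doppler: λ_obs = λ_src √((1−β)/(1+β))
= 105 × √(0.20700/1.7930) = 105 × 0.33978 = 35.7 nm

λ_obs ≈ 35.7 nm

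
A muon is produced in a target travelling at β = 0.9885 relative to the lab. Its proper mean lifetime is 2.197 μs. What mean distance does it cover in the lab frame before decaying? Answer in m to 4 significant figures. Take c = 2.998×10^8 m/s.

d ≈ 4306 m

γ = 1/√(1 − 0.9885²) = 6.61284
Dilated lifetime: Δt = γτ₀ = 6.61284 × 2.197 μs = 14.5284 μs
d = vΔt = 0.9885c × 14.5284 μs = 2.96352×10^8 m/s × 1.45284×10^-5 s = 4306 m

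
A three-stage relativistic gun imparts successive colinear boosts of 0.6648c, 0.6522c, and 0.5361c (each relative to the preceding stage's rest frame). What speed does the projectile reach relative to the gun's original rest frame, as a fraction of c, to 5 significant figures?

u ≈ 0.97472c

Compose boost 2: (0.6522 + 0.6648)/(1 + 0.6522×0.6648) = 1.3170/1.433583 = 0.9186775
Compose boost 3: (0.5361 + 0.9186775)/(1 + 0.5361×0.9186775) = 1.454777/1.492503 = 0.97472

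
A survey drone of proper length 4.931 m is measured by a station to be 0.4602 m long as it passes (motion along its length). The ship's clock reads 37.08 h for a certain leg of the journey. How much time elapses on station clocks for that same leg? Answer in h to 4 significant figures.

Length contraction ⇒ γ = L₀/L = 4.931/0.4602 = 10.7149
Time dilation: Δt = γτ₀ = 10.7149 × 37.08 h = 397.3 h

Δt ≈ 397.3 h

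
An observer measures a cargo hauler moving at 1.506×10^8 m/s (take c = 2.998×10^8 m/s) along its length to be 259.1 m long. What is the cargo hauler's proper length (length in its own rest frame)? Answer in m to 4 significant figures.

L₀ ≈ 299.7 m

β = v/c = 1.506×10^8 / 2.998×10^8 = 0.502335
γ = 1/√(1 − 0.502335²) = 1.15651
L₀ = γL = 1.15651 × 259.1 = 299.7 m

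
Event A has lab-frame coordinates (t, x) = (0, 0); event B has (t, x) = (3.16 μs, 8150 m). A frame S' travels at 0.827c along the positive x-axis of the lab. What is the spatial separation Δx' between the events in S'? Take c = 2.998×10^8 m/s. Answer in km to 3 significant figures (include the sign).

Δx' ≈ 13.1 km

γ = 1/√(1 − 0.827²) = 1.7787
Δx' = γ(Δx − vΔt) = 1.7787 × (8150 m − 0.827×(2.998×10^8 m/s)×3.16×10^-6 s)
= 1.7787 × (7366.5 m) = 13.1 km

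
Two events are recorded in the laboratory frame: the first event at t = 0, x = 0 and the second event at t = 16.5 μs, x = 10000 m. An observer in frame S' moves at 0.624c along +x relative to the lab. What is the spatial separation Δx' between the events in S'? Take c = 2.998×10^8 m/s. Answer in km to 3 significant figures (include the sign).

Δx' ≈ 8.85 km

γ = 1/√(1 − 0.624²) = 1.2797
Δx' = γ(Δx − vΔt) = 1.2797 × (10000 m − 0.624×(2.998×10^8 m/s)×16.5×10^-6 s)
= 1.2797 × (6913.3 m) = 8.85 km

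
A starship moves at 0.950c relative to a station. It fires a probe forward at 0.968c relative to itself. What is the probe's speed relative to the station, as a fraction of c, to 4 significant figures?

u ≈ 0.9992c

Relativistic velocity addition: u = (u' + v)/(1 + u'v/c²)
= (0.968 + 0.950)/(1 + 0.968×0.950) = 1.918/1.91960 = 0.9992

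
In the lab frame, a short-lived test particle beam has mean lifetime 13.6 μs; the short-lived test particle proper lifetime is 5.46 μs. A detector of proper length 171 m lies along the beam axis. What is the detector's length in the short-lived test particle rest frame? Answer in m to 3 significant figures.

L ≈ 68.7 m

Time dilation ⇒ γ = Δt/τ₀ = 13.6/5.46 = 2.4908
Length contraction: L = L₀/γ = 171/2.4908 = 68.7 m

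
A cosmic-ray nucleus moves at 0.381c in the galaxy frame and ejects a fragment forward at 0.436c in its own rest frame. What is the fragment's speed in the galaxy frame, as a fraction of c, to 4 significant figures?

Compose boost 2: (0.436 + 0.381)/(1 + 0.436×0.381) = 0.8170/1.16612 = 0.7006

u ≈ 0.7006c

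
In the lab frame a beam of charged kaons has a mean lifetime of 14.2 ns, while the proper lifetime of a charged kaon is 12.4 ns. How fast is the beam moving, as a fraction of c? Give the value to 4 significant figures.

γ = Δt/τ₀ = 14.2/12.4 = 1.14516
β = √(1 − 1/γ²) = √(1 − 1/1.14516²) = 0.4873

β ≈ 0.4873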